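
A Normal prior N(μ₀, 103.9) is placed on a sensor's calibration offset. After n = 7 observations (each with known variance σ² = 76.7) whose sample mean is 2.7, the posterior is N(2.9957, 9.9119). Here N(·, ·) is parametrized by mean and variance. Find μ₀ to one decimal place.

μ₀ = 5.8

With known observation variance, the Normal–Normal posterior has precision τ_n = τ₀ + n/σ² and mean μ_n = (τ₀μ₀ + (n/σ²)x̄)/τ_n.
Here τ₀ = 1/103.9 = 0.009625 and τ_data = 7/76.7 = 0.091265, so τ_n = 0.100890.
Rearranging for μ₀: μ₀ = (μ_n·τ_n − τ_data·x̄)/τ₀ = (2.9957·0.100890 − 0.091265·2.7) / 0.009625 = 0.055821/0.009625 ≈ 5.8.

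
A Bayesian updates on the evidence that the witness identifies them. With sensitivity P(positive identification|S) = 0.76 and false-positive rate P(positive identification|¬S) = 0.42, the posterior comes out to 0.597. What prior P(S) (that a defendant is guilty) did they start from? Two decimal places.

Bayes' rule in odds form gives O(S|E) = O(S)·[P(E|S)/P(E|¬S)], hence O(S) = O(S|E)/LR.
Posterior odds = 0.597/(1−0.597) = 1.4814. LR = 0.76/0.42 = 1.8095.
Prior odds = 1.4814/1.8095 = 0.8187, so P(S) = 0.8187/(1+0.8187) ≈ 0.45.

P(S) = 0.45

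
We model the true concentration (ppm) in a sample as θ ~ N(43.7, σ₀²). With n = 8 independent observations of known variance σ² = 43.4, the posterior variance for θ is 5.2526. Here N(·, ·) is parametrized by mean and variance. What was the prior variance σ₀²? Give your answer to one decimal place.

For the Normal–Normal model with known σ², precisions add: τ_n = τ₀ + n/σ².
So 1/σ₀² = 1/5.2526 − 8/43.4 = 0.190382 − 0.184332 = 0.006050.
Hence σ₀² = 1/0.006050 ≈ 165.3.

σ₀² = 165.3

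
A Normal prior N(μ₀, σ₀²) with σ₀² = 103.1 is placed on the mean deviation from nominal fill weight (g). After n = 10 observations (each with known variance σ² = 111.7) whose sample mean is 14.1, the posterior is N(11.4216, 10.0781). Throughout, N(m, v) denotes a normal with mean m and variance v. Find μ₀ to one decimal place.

μ₀ = -13.3

With known observation variance, the Normal–Normal posterior has precision τ_n = τ₀ + n/σ² and mean μ_n = (τ₀μ₀ + (n/σ²)x̄)/τ_n.
Here τ₀ = 1/103.1 = 0.009699 and τ_data = 10/111.7 = 0.089526, so τ_n = 0.099225.
Rearranging for μ₀: μ₀ = (μ_n·τ_n − τ_data·x̄)/τ₀ = (11.4216·0.099225 − 0.089526·14.1) / 0.009699 = -0.129008/0.009699 ≈ -13.3.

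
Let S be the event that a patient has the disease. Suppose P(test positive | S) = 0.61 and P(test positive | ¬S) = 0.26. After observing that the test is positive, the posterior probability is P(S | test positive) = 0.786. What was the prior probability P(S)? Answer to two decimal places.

In odds form, posterior odds = prior odds × likelihood ratio, so prior odds = posterior odds ÷ LR.
Posterior odds = 0.786/(1−0.786) = 3.6729. LR = 0.61/0.26 = 2.3462.
Prior odds = 3.6729/2.3462 = 1.5655, so P(S) = 1.5655/(1+1.5655) ≈ 0.61.

P(S) = 0.61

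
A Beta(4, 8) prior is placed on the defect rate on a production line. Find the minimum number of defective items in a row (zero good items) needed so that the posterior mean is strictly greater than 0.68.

After k defective items and 0 good items the posterior is Beta(4+k, 8), with mean (4+k)/(4+8+k).
Set (4+k)/(12+k) > 0.68 and solve: k > (0.68·12 − 4)/(1 − 0.68) = 13.000.
The smallest integer exceeding 13.000 is 14, and checking k=14: (18)/(26) = 0.6923 > 0.68.

k = 14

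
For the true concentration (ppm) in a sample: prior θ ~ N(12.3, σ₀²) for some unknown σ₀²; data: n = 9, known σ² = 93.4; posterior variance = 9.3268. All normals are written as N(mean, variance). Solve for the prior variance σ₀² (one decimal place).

σ₀² = 92.1

For the Normal–Normal model with known σ², precisions add: τ_n = τ₀ + n/σ².
So 1/σ₀² = 1/9.3268 − 9/93.4 = 0.107218 − 0.096360 = 0.010858.
Hence σ₀² = 1/0.010858 ≈ 92.1.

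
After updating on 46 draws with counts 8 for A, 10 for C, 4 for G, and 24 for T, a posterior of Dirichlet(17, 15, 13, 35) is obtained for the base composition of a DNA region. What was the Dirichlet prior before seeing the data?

Dirichlet(9, 5, 9, 11)

For a Dirichlet(α) prior with multinomial counts c, the posterior is Dirichlet(α + c) componentwise.
Subtract each count from the matching posterior parameter: 17−8=9, 15−10=5, 13−4=9, 35−24=11.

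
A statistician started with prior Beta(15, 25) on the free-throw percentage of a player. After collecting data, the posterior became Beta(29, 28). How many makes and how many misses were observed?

A Beta(a, b) prior with s successes and f failures in binomial data gives a Beta(a+s, b+f) posterior.
So s = 29 − 15 = 14 and f = 28 − 25 = 3.

14 makes and 3 misses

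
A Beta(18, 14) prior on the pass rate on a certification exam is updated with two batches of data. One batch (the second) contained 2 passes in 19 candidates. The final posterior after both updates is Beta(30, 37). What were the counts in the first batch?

Sequential conjugate updates are equivalent to a single update on the pooled data, so total successes = posterior α − prior α and total failures = posterior β − prior β.
Total across both batches: 30−18=12 passes, 37−14=23 failures.
Subtract the second batch: 12−2=10 passes and 23−17=6 failures.

10 passes and 6 failures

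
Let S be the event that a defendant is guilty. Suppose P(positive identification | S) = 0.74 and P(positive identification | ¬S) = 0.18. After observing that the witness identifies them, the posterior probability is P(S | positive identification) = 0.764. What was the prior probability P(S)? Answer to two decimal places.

Bayes' rule in odds form gives O(S|E) = O(S)·[P(E|S)/P(E|¬S)], hence O(S) = O(S|E)/LR.
Posterior odds = 0.764/(1−0.764) = 3.2373. LR = 0.74/0.18 = 4.1111.
Prior odds = 3.2373/4.1111 = 0.7875, so P(S) = 0.7875/(1+0.7875) ≈ 0.44.

P(S) = 0.44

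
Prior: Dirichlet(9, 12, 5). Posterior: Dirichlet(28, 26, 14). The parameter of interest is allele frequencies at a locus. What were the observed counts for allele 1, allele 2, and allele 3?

counts (19, 14, 9)

For a Dirichlet(α) prior with multinomial counts c, the posterior is Dirichlet(α + c) componentwise.
Counts are posterior − prior componentwise: 28−9=19, 26−12=14, 14−5=9.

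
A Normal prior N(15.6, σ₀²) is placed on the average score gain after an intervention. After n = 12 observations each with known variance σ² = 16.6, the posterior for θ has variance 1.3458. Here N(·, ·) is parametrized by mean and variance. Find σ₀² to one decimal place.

Posterior precision equals prior precision plus data precision: 1/σ_n² = 1/σ₀² + n/σ².
So 1/σ₀² = 1/1.3458 − 12/16.6 = 0.743052 − 0.722892 = 0.020160.
Hence σ₀² = 1/0.020160 ≈ 49.6.

σ₀² = 49.6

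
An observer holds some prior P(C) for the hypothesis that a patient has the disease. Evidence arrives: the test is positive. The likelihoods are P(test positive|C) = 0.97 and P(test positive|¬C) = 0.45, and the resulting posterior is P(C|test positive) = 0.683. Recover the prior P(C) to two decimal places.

In odds form, posterior odds = prior odds × likelihood ratio, so prior odds = posterior odds ÷ LR.
Posterior odds = 0.683/(1−0.683) = 2.1546. LR = 0.97/0.45 = 2.1556.
Prior odds = 2.1546/2.1556 = 0.9995, so P(C) = 0.9995/(1+0.9995) ≈ 0.50.

P(C) = 0.50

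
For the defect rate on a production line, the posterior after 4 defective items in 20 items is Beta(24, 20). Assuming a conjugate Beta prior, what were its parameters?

A Beta(a, b) prior with s successes and f failures in binomial data gives a Beta(a+s, b+f) posterior.
Subtract the data counts: 24−4=20, 20−16=4.

Beta(20, 4)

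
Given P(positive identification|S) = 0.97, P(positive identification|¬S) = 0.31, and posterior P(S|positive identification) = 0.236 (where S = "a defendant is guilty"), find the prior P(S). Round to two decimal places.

P(S) = 0.09

In odds form, posterior odds = prior odds × likelihood ratio, so prior odds = posterior odds ÷ LR.
Posterior odds = 0.236/(1−0.236) = 0.3089. LR = 0.97/0.31 = 3.1290.
Prior odds = 0.3089/3.1290 = 0.0987, so P(S) = 0.0987/(1+0.0987) ≈ 0.09.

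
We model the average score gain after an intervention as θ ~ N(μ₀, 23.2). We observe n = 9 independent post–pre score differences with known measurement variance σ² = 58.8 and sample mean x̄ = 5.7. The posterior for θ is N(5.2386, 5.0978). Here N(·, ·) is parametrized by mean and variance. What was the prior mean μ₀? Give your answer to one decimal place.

With known observation variance, the Normal–Normal posterior has precision τ_n = τ₀ + n/σ² and mean μ_n = (τ₀μ₀ + (n/σ²)x̄)/τ_n.
Here τ₀ = 1/23.2 = 0.043103 and τ_data = 9/58.8 = 0.153061, so τ_n = 0.196164.
Rearranging for μ₀: μ₀ = (μ_n·τ_n − τ_data·x̄)/τ₀ = (5.2386·0.196164 − 0.153061·5.7) / 0.043103 = 0.155177/0.043103 ≈ 3.6.

μ₀ = 3.6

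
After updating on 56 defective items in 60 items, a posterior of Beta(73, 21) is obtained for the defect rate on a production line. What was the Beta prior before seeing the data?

Beta(17, 17)

Under Beta–binomial conjugacy the posterior parameters are (α+s, β+f).
So α = 73 − 56 = 17 and β = 21 − 4 = 17.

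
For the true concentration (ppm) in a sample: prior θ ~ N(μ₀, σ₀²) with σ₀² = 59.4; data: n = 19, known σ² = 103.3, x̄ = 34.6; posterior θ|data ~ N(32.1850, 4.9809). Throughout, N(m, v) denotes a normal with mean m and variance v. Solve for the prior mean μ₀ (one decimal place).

μ₀ = 5.8

With known observation variance, the Normal–Normal posterior has precision τ_n = τ₀ + n/σ² and mean μ_n = (τ₀μ₀ + (n/σ²)x̄)/τ_n.
Here τ₀ = 1/59.4 = 0.016835 and τ_data = 19/103.3 = 0.183930, so τ_n = 0.200765.
Rearranging for μ₀: μ₀ = (μ_n·τ_n − τ_data·x̄)/τ₀ = (32.1850·0.200765 − 0.183930·34.6) / 0.016835 = 0.097644/0.016835 ≈ 5.8.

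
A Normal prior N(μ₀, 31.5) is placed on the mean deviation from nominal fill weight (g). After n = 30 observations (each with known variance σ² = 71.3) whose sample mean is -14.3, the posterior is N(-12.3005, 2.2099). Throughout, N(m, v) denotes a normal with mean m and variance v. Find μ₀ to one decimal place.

μ₀ = 14.2

With known observation variance, the Normal–Normal posterior has precision τ_n = τ₀ + n/σ² and mean μ_n = (τ₀μ₀ + (n/σ²)x̄)/τ_n.
Here τ₀ = 1/31.5 = 0.031746 and τ_data = 30/71.3 = 0.420757, so τ_n = 0.452503.
Rearranging for μ₀: μ₀ = (μ_n·τ_n − τ_data·x̄)/τ₀ = (-12.3005·0.452503 − 0.420757·-14.3) / 0.031746 = 0.450812/0.031746 ≈ 14.2.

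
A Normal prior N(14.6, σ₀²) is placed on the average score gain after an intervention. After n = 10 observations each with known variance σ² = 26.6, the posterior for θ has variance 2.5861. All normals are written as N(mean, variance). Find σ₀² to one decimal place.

Posterior precision equals prior precision plus data precision: 1/σ_n² = 1/σ₀² + n/σ².
So 1/σ₀² = 1/2.5861 − 10/26.6 = 0.386683 − 0.375940 = 0.010743.
Hence σ₀² = 1/0.010743 ≈ 93.1.

σ₀² = 93.1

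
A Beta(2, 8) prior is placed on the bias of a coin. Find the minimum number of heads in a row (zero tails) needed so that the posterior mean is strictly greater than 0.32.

After k heads and 0 tails the posterior is Beta(2+k, 8), with mean (2+k)/(2+8+k).
Set (2+k)/(10+k) > 0.32 and solve: k > (0.32·10 − 2)/(1 − 0.32) = 1.765.
The smallest integer exceeding 1.765 is 2.

k = 2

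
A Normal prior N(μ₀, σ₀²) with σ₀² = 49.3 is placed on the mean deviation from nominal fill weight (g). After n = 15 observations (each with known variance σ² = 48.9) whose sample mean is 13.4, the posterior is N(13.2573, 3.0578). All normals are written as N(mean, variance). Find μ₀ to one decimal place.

The posterior mean is a precision-weighted average: μ_n = (τ₀μ₀ + τ_data·x̄)/(τ₀+τ_data), with τ₀=1/σ₀² and τ_data=n/σ².
Here τ₀ = 1/49.3 = 0.020284 and τ_data = 15/48.9 = 0.306748, so τ_n = 0.327032.
Rearranging for μ₀: μ₀ = (μ_n·τ_n − τ_data·x̄)/τ₀ = (13.2573·0.327032 − 0.306748·13.4) / 0.020284 = 0.225138/0.020284 ≈ 11.1.

μ₀ = 11.1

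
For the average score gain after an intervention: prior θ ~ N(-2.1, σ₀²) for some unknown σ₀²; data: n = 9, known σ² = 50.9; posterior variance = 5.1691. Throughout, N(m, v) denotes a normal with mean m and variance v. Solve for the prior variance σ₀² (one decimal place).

For the Normal–Normal model with known σ², precisions add: τ_n = τ₀ + n/σ².
So 1/σ₀² = 1/5.1691 − 9/50.9 = 0.193457 − 0.176817 = 0.016640.
Hence σ₀² = 1/0.016640 ≈ 60.1.

σ₀² = 60.1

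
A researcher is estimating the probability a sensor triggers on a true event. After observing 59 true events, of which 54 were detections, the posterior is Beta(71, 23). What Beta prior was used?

Beta is conjugate to the binomial likelihood: posterior = Beta(a+s, b+f).
Subtract the data counts: 71−54=17, 23−5=18.

Beta(17, 18)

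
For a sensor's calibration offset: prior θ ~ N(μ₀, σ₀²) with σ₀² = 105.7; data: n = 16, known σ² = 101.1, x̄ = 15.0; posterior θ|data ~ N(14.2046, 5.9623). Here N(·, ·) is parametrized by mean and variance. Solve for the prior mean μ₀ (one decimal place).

μ₀ = 0.9

The posterior mean is a precision-weighted average: μ_n = (τ₀μ₀ + τ_data·x̄)/(τ₀+τ_data), with τ₀=1/σ₀² and τ_data=n/σ².
Here τ₀ = 1/105.7 = 0.009461 and τ_data = 16/101.1 = 0.158259, so τ_n = 0.167720.
Rearranging for μ₀: μ₀ = (μ_n·τ_n − τ_data·x̄)/τ₀ = (14.2046·0.167720 − 0.158259·15.0) / 0.009461 = 0.008511/0.009461 ≈ 0.9.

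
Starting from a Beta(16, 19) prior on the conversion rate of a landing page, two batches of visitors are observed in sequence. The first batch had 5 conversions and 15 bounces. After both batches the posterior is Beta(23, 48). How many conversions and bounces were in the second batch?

2 conversions and 14 bounces

Because Beta–binomial updating is additive in the counts, the combined data contributed (α_post−α_prior, β_post−β_prior) successes and failures.
Total across both batches: 23−16=7 conversions, 48−19=29 bounces.
Subtract the first batch: 7−5=2 conversions and 29−15=14 bounces.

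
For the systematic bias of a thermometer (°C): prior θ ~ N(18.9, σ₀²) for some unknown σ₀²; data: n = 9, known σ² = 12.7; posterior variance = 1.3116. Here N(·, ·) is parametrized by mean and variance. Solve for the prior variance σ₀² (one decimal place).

σ₀² = 18.6

Posterior precision equals prior precision plus data precision: 1/σ_n² = 1/σ₀² + n/σ².
So 1/σ₀² = 1/1.3116 − 9/12.7 = 0.762428 − 0.708661 = 0.053767.
Hence σ₀² = 1/0.053767 ≈ 18.6.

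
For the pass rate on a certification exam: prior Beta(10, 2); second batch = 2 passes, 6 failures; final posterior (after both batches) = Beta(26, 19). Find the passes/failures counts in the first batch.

Sequential conjugate updates are equivalent to a single update on the pooled data, so total successes = posterior α − prior α and total failures = posterior β − prior β.
Total across both batches: 26−10=16 passes, 19−2=17 failures.
Subtract the second batch: 16−2=14 passes and 17−6=11 failures.

14 passes and 11 failures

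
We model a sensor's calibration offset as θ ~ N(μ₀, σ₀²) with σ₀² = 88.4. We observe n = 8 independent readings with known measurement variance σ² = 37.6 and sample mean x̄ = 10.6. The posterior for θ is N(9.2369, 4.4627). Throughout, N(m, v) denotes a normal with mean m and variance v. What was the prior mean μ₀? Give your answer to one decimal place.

μ₀ = -16.4

With known observation variance, the Normal–Normal posterior has precision τ_n = τ₀ + n/σ² and mean μ_n = (τ₀μ₀ + (n/σ²)x̄)/τ_n.
Here τ₀ = 1/88.4 = 0.011312 and τ_data = 8/37.6 = 0.212766, so τ_n = 0.224078.
Rearranging for μ₀: μ₀ = (μ_n·τ_n − τ_data·x̄)/τ₀ = (9.2369·0.224078 − 0.212766·10.6) / 0.011312 = -0.185534/0.011312 ≈ -16.4.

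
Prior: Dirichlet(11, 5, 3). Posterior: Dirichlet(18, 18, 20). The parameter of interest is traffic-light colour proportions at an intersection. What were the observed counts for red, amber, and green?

For a Dirichlet(α) prior with multinomial counts c, the posterior is Dirichlet(α + c) componentwise.
Counts are posterior − prior componentwise: 18−11=7, 18−5=13, 20−3=17.

counts (7, 13, 17)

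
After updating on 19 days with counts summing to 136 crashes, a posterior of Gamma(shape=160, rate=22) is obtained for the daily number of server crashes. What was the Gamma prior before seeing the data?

Gamma(shape=24, rate=3)

A Gamma(α, β) prior (rate parametrization) on a Poisson rate with n observations summing to S gives posterior Gamma(α+S, β+n).
So α = 160 − 136 = 24 and β = 22 − 19 = 3.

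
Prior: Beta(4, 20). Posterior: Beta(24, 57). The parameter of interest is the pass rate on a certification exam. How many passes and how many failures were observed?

20 passes and 37 failures

Under Beta–binomial conjugacy the posterior parameters are (a+s, b+f).
So s = 24 − 4 = 20 and f = 57 − 20 = 37.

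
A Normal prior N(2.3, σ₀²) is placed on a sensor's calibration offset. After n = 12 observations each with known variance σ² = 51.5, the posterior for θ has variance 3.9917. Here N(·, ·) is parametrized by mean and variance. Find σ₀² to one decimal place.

For the Normal–Normal model with known σ², precisions add: τ_n = τ₀ + n/σ².
So 1/σ₀² = 1/3.9917 − 12/51.5 = 0.250520 − 0.233010 = 0.017510.
Hence σ₀² = 1/0.017510 ≈ 57.1.

σ₀² = 57.1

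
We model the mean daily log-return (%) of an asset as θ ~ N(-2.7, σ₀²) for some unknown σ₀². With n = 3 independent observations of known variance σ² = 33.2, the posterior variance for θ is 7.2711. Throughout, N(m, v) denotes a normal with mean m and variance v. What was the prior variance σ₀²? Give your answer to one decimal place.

σ₀² = 21.2

For the Normal–Normal model with known σ², precisions add: τ_n = τ₀ + n/σ².
So 1/σ₀² = 1/7.2711 − 3/33.2 = 0.137531 − 0.090361 = 0.047170.
Hence σ₀² = 1/0.047170 ≈ 21.2.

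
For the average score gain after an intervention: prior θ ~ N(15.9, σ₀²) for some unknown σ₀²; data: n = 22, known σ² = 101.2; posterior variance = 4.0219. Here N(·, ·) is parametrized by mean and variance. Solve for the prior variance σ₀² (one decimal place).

σ₀² = 32.0

Posterior precision equals prior precision plus data precision: 1/σ_n² = 1/σ₀² + n/σ².
So 1/σ₀² = 1/4.0219 − 22/101.2 = 0.248639 − 0.217391 = 0.031248.
Hence σ₀² = 1/0.031248 ≈ 32.0.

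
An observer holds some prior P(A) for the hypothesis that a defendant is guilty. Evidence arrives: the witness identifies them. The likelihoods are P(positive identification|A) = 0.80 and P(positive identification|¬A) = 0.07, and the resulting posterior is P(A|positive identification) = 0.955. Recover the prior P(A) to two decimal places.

In odds form, posterior odds = prior odds × likelihood ratio, so prior odds = posterior odds ÷ LR.
Posterior odds = 0.955/(1−0.955) = 21.2222. LR = 0.80/0.07 = 11.4286.
Prior odds = 21.2222/11.4286 = 1.8569, so P(A) = 1.8569/(1+1.8569) ≈ 0.65.

P(A) = 0.65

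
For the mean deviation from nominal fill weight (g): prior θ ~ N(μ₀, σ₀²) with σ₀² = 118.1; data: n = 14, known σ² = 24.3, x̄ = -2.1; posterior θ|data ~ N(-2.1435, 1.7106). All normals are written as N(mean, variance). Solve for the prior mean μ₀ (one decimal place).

μ₀ = -5.1

With known observation variance, the Normal–Normal posterior has precision τ_n = τ₀ + n/σ² and mean μ_n = (τ₀μ₀ + (n/σ²)x̄)/τ_n.
Here τ₀ = 1/118.1 = 0.008467 and τ_data = 14/24.3 = 0.576132, so τ_n = 0.584599.
Rearranging for μ₀: μ₀ = (μ_n·τ_n − τ_data·x̄)/τ₀ = (-2.1435·0.584599 − 0.576132·-2.1) / 0.008467 = -0.043211/0.008467 ≈ -5.1.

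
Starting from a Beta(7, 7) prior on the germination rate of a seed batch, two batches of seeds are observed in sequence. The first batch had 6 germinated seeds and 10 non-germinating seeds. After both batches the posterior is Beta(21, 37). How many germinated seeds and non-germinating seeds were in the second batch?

8 germinated seeds and 20 non-germinating seeds

Because Beta–binomial updating is additive in the counts, the combined data contributed (α_post−α_prior, β_post−β_prior) successes and failures.
Total across both batches: 21−7=14 germinated seeds, 37−7=30 non-germinating seeds.
Subtract the first batch: 14−6=8 germinated seeds and 30−10=20 non-germinating seeds.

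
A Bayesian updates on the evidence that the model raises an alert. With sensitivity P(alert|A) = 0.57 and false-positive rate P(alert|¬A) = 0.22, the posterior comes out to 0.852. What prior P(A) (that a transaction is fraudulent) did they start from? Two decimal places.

In odds form, posterior odds = prior odds × likelihood ratio, so prior odds = posterior odds ÷ LR.
Posterior odds = 0.852/(1−0.852) = 5.7568. LR = 0.57/0.22 = 2.5909.
Prior odds = 5.7568/2.5909 = 2.2219, so P(A) = 2.2219/(1+2.2219) ≈ 0.69.

P(A) = 0.69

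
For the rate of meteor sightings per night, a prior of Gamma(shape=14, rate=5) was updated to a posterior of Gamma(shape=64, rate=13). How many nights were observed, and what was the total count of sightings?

n = 8 nights with total 50 sightings

Gamma–Poisson conjugacy: posterior shape = α + Σxᵢ, posterior rate = β + n.
Matching: Σxᵢ = 64 − 14 = 50 and n = 13 − 5 = 8.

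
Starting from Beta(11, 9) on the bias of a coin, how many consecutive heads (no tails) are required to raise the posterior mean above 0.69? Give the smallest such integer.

k = 10

After k heads and 0 tails the posterior is Beta(11+k, 9), with mean (11+k)/(11+9+k).
Set (11+k)/(20+k) > 0.69 and solve: k > (0.69·20 − 11)/(1 − 0.69) = 9.032.
The smallest integer exceeding 9.032 is 10.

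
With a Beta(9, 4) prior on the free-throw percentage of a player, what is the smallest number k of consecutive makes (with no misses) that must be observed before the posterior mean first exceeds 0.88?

k = 21

After k makes and 0 misses the posterior is Beta(9+k, 4), with mean (9+k)/(9+4+k).
Set (9+k)/(13+k) > 0.88 and solve: k > (0.88·13 − 9)/(1 − 0.88) = 20.333.
The smallest integer exceeding 20.333 is 21, and checking k=21: (30)/(34) = 0.8824 > 0.88.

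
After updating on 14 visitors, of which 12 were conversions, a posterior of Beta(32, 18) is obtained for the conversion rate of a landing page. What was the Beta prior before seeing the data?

Under Beta–binomial conjugacy the posterior parameters are (a+s, b+f).
Subtract the data counts: 32−12=20, 18−2=16.

Beta(20, 16)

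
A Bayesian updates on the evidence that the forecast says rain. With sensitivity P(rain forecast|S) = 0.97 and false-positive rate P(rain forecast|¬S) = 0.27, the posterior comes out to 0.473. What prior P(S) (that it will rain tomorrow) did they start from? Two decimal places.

P(S) = 0.20

Bayes' rule in odds form gives O(S|E) = O(S)·[P(E|S)/P(E|¬S)], hence O(S) = O(S|E)/LR.
Posterior odds = 0.473/(1−0.473) = 0.8975. LR = 0.97/0.27 = 3.5926.
Prior odds = 0.8975/3.5926 = 0.2498, so P(S) = 0.2498/(1+0.2498) ≈ 0.20.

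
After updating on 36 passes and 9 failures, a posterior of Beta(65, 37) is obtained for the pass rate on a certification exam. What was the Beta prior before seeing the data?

Under Beta–binomial conjugacy the posterior parameters are (α+s, β+f).
So α = 65 − 36 = 29 and β = 37 − 9 = 28.

Beta(29, 28)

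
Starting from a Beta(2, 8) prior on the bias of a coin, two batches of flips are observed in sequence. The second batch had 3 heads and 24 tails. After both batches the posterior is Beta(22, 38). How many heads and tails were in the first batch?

Because Beta–binomial updating is additive in the counts, the combined data contributed (α_post−α_prior, β_post−β_prior) successes and failures.
Total across both batches: 22−2=20 heads, 38−8=30 tails.
Subtract the second batch: 20−3=17 heads and 30−24=6 tails.

17 heads and 6 tails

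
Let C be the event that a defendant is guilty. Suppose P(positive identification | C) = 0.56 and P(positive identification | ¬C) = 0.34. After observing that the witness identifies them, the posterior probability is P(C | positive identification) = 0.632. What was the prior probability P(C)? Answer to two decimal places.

P(C) = 0.51

Bayes' rule in odds form gives O(C|E) = O(C)·[P(E|C)/P(E|¬C)], hence O(C) = O(C|E)/LR.
Posterior odds = 0.632/(1−0.632) = 1.7174. LR = 0.56/0.34 = 1.6471.
Prior odds = 1.7174/1.6471 = 1.0427, so P(C) = 1.0427/(1+1.0427) ≈ 0.51.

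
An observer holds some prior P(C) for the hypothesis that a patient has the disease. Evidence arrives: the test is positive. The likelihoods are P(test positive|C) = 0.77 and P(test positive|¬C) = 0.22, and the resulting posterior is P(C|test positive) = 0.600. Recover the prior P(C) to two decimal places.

P(C) = 0.30

Bayes' rule in odds form gives O(C|E) = O(C)·[P(E|C)/P(E|¬C)], hence O(C) = O(C|E)/LR.
Posterior odds = 0.600/(1−0.600) = 1.5000. LR = 0.77/0.22 = 3.5000.
Prior odds = 1.5000/3.5000 = 0.4286, so P(C) = 0.4286/(1+0.4286) ≈ 0.30.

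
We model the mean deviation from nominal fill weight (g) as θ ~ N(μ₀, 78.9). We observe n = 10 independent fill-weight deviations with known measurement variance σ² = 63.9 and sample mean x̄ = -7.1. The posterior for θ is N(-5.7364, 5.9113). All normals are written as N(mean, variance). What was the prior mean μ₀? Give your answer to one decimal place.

With known observation variance, the Normal–Normal posterior has precision τ_n = τ₀ + n/σ² and mean μ_n = (τ₀μ₀ + (n/σ²)x̄)/τ_n.
Here τ₀ = 1/78.9 = 0.012674 and τ_data = 10/63.9 = 0.156495, so τ_n = 0.169169.
Rearranging for μ₀: μ₀ = (μ_n·τ_n − τ_data·x̄)/τ₀ = (-5.7364·0.169169 − 0.156495·-7.1) / 0.012674 = 0.140693/0.012674 ≈ 11.1.

μ₀ = 11.1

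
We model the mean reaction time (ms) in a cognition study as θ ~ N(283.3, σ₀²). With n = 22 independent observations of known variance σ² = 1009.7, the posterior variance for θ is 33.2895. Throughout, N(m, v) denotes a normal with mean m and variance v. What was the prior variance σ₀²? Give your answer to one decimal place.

Posterior precision equals prior precision plus data precision: 1/σ_n² = 1/σ₀² + n/σ².
So 1/σ₀² = 1/33.2895 − 22/1009.7 = 0.030040 − 0.021789 = 0.008251.
Hence σ₀² = 1/0.008251 ≈ 121.2.

σ₀² = 121.2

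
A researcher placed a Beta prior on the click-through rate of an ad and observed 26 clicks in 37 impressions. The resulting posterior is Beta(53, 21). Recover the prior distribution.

Beta(27, 10)

Under Beta–binomial conjugacy the posterior parameters are (a+s, b+f).
So a = 53 − 26 = 27 and b = 21 − 11 = 10.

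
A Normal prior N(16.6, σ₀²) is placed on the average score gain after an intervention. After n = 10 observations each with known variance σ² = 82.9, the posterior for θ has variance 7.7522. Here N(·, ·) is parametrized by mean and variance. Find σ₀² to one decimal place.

For the Normal–Normal model with known σ², precisions add: τ_n = τ₀ + n/σ².
So 1/σ₀² = 1/7.7522 − 10/82.9 = 0.128996 − 0.120627 = 0.008369.
Hence σ₀² = 1/0.008369 ≈ 119.5.

σ₀² = 119.5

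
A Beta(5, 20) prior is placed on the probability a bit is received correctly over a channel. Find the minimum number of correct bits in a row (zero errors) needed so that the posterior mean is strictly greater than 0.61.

k = 27

After k correct bits and 0 errors the posterior is Beta(5+k, 20), with mean (5+k)/(5+20+k).
Set (5+k)/(25+k) > 0.61 and solve: k > (0.61·25 − 5)/(1 − 0.61) = 26.282.
The smallest integer exceeding 26.282 is 27.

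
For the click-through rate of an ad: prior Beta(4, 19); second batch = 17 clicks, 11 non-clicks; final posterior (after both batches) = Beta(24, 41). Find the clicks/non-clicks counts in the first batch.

Because Beta–binomial updating is additive in the counts, the combined data contributed (α_post−α_prior, β_post−β_prior) successes and failures.
Total across both batches: 24−4=20 clicks, 41−19=22 non-clicks.
Subtract the second batch: 20−17=3 clicks and 22−11=11 non-clicks.

3 clicks and 11 non-clicks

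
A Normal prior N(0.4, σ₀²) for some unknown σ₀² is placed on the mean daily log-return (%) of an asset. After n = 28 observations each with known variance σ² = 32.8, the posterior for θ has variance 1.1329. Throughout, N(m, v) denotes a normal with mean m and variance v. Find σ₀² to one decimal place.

Posterior precision equals prior precision plus data precision: 1/σ_n² = 1/σ₀² + n/σ².
So 1/σ₀² = 1/1.1329 − 28/32.8 = 0.882690 − 0.853659 = 0.029031.
Hence σ₀² = 1/0.029031 ≈ 34.4.

σ₀² = 34.4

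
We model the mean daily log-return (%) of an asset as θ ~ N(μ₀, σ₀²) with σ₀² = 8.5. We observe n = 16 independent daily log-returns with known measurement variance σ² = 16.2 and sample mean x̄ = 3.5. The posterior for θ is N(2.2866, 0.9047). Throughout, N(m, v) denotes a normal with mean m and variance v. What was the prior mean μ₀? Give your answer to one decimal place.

μ₀ = -7.9

With known observation variance, the Normal–Normal posterior has precision τ_n = τ₀ + n/σ² and mean μ_n = (τ₀μ₀ + (n/σ²)x̄)/τ_n.
Here τ₀ = 1/8.5 = 0.117647 and τ_data = 16/16.2 = 0.987654, so τ_n = 1.105301.
Rearranging for μ₀: μ₀ = (μ_n·τ_n − τ_data·x̄)/τ₀ = (2.2866·1.105301 − 0.987654·3.5) / 0.117647 = -0.929408/0.117647 ≈ -7.9.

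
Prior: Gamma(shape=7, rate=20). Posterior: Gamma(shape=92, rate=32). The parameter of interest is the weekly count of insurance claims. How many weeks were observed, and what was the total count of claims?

A Gamma(α, β) prior (rate parametrization) on a Poisson rate with n observations summing to S gives posterior Gamma(α+S, β+n).
Matching: Σxᵢ = 92 − 7 = 85 and n = 32 − 20 = 12.

n = 12 weeks with total 85 claims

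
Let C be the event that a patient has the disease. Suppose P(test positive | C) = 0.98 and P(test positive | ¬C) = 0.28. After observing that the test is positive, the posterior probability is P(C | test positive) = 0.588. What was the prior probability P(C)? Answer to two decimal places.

In odds form, posterior odds = prior odds × likelihood ratio, so prior odds = posterior odds ÷ LR.
Posterior odds = 0.588/(1−0.588) = 1.4272. LR = 0.98/0.28 = 3.5000.
Prior odds = 1.4272/3.5000 = 0.4078, so P(C) = 0.4078/(1+0.4078) ≈ 0.29.

P(C) = 0.29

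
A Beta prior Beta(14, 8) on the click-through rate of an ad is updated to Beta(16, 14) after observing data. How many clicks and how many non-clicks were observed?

Under Beta–binomial conjugacy the posterior parameters are (a+s, b+f).
So s = 16 − 14 = 2 and f = 14 − 8 = 6.

2 clicks and 6 non-clicks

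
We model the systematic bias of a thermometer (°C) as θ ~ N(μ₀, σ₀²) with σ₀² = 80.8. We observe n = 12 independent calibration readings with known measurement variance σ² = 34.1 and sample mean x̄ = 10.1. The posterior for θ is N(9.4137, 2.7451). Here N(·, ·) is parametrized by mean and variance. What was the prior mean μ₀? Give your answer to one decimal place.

μ₀ = -10.1

The posterior mean is a precision-weighted average: μ_n = (τ₀μ₀ + τ_data·x̄)/(τ₀+τ_data), with τ₀=1/σ₀² and τ_data=n/σ².
Here τ₀ = 1/80.8 = 0.012376 and τ_data = 12/34.1 = 0.351906, so τ_n = 0.364282.
Rearranging for μ₀: μ₀ = (μ_n·τ_n − τ_data·x̄)/τ₀ = (9.4137·0.364282 − 0.351906·10.1) / 0.012376 = -0.125009/0.012376 ≈ -10.1.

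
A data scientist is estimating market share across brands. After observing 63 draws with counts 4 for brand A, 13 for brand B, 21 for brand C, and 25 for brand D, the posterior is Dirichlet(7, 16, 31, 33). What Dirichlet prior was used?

For a Dirichlet(α) prior with multinomial counts c, the posterior is Dirichlet(α + c) componentwise.
Subtract each count from the matching posterior parameter: 7−4=3, 16−13=3, 31−21=10, 33−25=8.

Dirichlet(3, 3, 10, 8)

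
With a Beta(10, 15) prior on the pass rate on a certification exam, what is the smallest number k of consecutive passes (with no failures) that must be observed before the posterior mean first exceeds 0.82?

k = 59

After k passes and 0 failures the posterior is Beta(10+k, 15), with mean (10+k)/(10+15+k).
Set (10+k)/(25+k) > 0.82 and solve: k > (0.82·25 − 10)/(1 − 0.82) = 58.333.
The smallest integer exceeding 58.333 is 59.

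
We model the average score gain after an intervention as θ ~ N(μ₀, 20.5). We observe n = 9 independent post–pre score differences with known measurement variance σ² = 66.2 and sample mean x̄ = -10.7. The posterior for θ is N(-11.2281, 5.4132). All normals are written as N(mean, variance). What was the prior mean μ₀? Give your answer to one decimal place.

μ₀ = -12.7

The posterior mean is a precision-weighted average: μ_n = (τ₀μ₀ + τ_data·x̄)/(τ₀+τ_data), with τ₀=1/σ₀² and τ_data=n/σ².
Here τ₀ = 1/20.5 = 0.048780 and τ_data = 9/66.2 = 0.135952, so τ_n = 0.184732.
Rearranging for μ₀: μ₀ = (μ_n·τ_n − τ_data·x̄)/τ₀ = (-11.2281·0.184732 − 0.135952·-10.7) / 0.048780 = -0.619503/0.048780 ≈ -12.7.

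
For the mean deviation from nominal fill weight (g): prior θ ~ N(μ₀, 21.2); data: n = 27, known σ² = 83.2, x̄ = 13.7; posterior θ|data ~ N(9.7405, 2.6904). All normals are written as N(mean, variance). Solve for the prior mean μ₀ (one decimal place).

With known observation variance, the Normal–Normal posterior has precision τ_n = τ₀ + n/σ² and mean μ_n = (τ₀μ₀ + (n/σ²)x̄)/τ_n.
Here τ₀ = 1/21.2 = 0.047170 and τ_data = 27/83.2 = 0.324519, so τ_n = 0.371689.
Rearranging for μ₀: μ₀ = (μ_n·τ_n − τ_data·x̄)/τ₀ = (9.7405·0.371689 − 0.324519·13.7) / 0.047170 = -0.825474/0.047170 ≈ -17.5.

μ₀ = -17.5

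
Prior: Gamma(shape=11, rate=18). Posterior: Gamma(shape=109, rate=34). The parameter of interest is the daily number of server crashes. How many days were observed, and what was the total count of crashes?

n = 16 days with total 98 crashes

Gamma–Poisson conjugacy: posterior shape = α + Σxᵢ, posterior rate = β + n.
Matching: Σxᵢ = 109 − 11 = 98 and n = 34 − 18 = 16.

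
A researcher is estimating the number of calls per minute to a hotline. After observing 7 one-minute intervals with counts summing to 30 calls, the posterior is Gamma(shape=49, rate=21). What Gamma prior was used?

A Gamma(α, β) prior (rate parametrization) on a Poisson rate with n observations summing to S gives posterior Gamma(α+S, β+n).
So α = 49 − 30 = 19 and β = 21 − 7 = 14.

Gamma(shape=19, rate=14)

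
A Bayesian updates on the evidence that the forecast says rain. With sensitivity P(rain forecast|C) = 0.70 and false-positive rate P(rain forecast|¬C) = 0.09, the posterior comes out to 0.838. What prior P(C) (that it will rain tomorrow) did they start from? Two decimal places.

In odds form, posterior odds = prior odds × likelihood ratio, so prior odds = posterior odds ÷ LR.
Posterior odds = 0.838/(1−0.838) = 5.1728. LR = 0.70/0.09 = 7.7778.
Prior odds = 5.1728/7.7778 = 0.6651, so P(C) = 0.6651/(1+0.6651) ≈ 0.40.

P(C) = 0.40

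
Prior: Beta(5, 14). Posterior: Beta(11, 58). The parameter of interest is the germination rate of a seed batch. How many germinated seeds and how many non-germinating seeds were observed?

Beta is conjugate to the binomial likelihood: posterior = Beta(α+s, β+f).
So s = 11 − 5 = 6 and f = 58 − 14 = 44.

6 germinated seeds and 44 non-germinating seeds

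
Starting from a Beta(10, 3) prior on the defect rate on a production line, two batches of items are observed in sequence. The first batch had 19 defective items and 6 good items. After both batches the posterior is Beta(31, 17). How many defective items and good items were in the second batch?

2 defective items and 8 good items

Sequential conjugate updates are equivalent to a single update on the pooled data, so total successes = posterior α − prior α and total failures = posterior β − prior β.
Total across both batches: 31−10=21 defective items, 17−3=14 good items.
Subtract the first batch: 21−19=2 defective items and 14−6=8 good items.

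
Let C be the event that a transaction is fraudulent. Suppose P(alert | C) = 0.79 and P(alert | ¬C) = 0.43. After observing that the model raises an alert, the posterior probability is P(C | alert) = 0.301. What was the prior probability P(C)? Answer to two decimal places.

P(C) = 0.19

In odds form, posterior odds = prior odds × likelihood ratio, so prior odds = posterior odds ÷ LR.
Posterior odds = 0.301/(1−0.301) = 0.4306. LR = 0.79/0.43 = 1.8372.
Prior odds = 0.4306/1.8372 = 0.2344, so P(C) = 0.2344/(1+0.2344) ≈ 0.19.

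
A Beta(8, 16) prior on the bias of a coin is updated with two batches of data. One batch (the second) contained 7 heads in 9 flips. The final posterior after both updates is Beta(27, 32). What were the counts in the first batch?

12 heads and 14 tails

Sequential conjugate updates are equivalent to a single update on the pooled data, so total successes = posterior α − prior α and total failures = posterior β − prior β.
Total across both batches: 27−8=19 heads, 32−16=16 tails.
Subtract the second batch: 19−7=12 heads and 16−2=14 tails.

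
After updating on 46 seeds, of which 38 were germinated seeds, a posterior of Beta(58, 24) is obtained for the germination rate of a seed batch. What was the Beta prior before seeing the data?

Beta(20, 16)

A Beta(a, b) prior with s successes and f failures in binomial data gives a Beta(a+s, b+f) posterior.
Subtract the data counts: 58−38=20, 24−8=16.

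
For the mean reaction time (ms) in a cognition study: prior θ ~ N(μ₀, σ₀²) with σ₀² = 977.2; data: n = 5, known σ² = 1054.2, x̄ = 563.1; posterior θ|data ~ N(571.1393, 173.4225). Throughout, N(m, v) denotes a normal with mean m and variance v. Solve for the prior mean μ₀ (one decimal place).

μ₀ = 608.4

With known observation variance, the Normal–Normal posterior has precision τ_n = τ₀ + n/σ² and mean μ_n = (τ₀μ₀ + (n/σ²)x̄)/τ_n.
Here τ₀ = 1/977.2 = 0.001023 and τ_data = 5/1054.2 = 0.004743, so τ_n = 0.005766.
Rearranging for μ₀: μ₀ = (μ_n·τ_n − τ_data·x̄)/τ₀ = (571.1393·0.005766 − 0.004743·563.1) / 0.001023 = 0.622406/0.001023 ≈ 608.4.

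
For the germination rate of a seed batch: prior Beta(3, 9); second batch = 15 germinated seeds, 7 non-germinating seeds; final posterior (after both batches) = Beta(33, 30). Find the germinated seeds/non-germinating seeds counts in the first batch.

Because Beta–binomial updating is additive in the counts, the combined data contributed (α_post−α_prior, β_post−β_prior) successes and failures.
Total across both batches: 33−3=30 germinated seeds, 30−9=21 non-germinating seeds.
Subtract the second batch: 30−15=15 germinated seeds and 21−7=14 non-germinating seeds.

15 germinated seeds and 14 non-germinating seeds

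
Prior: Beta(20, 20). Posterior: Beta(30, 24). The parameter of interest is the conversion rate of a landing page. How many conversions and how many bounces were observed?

A Beta(a, b) prior with s successes and f failures in binomial data gives a Beta(a+s, b+f) posterior.
Match parameters: s=30−20=10, f=24−20=4.

10 conversions and 4 bounces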